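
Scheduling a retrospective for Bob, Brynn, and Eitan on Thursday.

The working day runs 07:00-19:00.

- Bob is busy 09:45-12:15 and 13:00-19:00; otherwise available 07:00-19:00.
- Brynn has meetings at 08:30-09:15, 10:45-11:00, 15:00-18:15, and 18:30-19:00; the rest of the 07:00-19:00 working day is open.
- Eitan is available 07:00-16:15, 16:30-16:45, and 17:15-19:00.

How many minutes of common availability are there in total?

165 minutes

Bob free within 07:00–19:00: 07:00–09:45, 12:15–13:00.
Brynn free within 07:00–19:00: 07:00–08:30, 09:15–10:45, 11:00–15:00, 18:15–18:30.
Bob ∩ Brynn: 07:00–08:30, 09:15–09:45, 12:15–13:00.
Bob ∩ Brynn ∩ Eitan: 07:00–08:30, 09:15–09:45, 12:15–13:00.
Total common minutes: 90 + 30 + 45 = 165.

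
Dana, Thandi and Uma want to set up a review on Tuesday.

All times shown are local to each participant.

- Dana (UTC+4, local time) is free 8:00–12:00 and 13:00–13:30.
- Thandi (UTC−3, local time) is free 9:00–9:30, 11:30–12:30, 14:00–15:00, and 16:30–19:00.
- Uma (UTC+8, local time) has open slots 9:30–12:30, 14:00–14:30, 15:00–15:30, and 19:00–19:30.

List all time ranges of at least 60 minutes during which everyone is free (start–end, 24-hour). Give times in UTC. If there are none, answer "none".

none

Dana → UTC: 04:00–08:00, 09:00–09:30.
Thandi → UTC: 12:00–12:30, 14:30–15:30, 17:00–18:00, 19:30–22:00.
Uma → UTC: 01:30–04:30, 06:00–06:30, 07:00–07:30, 11:00–11:30.
Dana ∩ Thandi: (none).
Dana ∩ Thandi ∩ Uma: (none).
Windows ≥ 60 min: (none).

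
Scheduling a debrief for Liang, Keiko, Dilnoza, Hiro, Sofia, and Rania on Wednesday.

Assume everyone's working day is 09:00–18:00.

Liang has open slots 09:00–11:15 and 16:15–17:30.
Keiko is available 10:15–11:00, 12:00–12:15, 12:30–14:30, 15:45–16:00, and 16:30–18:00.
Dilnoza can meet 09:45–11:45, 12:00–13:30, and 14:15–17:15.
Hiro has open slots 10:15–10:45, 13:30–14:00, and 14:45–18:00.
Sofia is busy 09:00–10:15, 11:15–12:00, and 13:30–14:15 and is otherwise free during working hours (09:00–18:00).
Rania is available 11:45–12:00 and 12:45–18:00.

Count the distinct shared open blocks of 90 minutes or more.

Sofia free within 09:00–18:00: 10:15–11:15, 12:00–13:30, 14:15–18:00.
Liang ∩ Keiko: 10:15–11:00, 16:30–17:30.
Liang ∩ Keiko ∩ Dilnoza: 10:15–11:00, 16:30–17:15.
Liang ∩ Keiko ∩ Dilnoza ∩ Hiro: 10:15–10:45, 16:30–17:15.
Liang ∩ Keiko ∩ Dilnoza ∩ Hiro ∩ Sofia: 10:15–10:45, 16:30–17:15.
Liang ∩ Keiko ∩ Dilnoza ∩ Hiro ∩ Sofia ∩ Rania: 16:30–17:15.
Windows ≥ 90 min: (none).
That's 0 windows.

0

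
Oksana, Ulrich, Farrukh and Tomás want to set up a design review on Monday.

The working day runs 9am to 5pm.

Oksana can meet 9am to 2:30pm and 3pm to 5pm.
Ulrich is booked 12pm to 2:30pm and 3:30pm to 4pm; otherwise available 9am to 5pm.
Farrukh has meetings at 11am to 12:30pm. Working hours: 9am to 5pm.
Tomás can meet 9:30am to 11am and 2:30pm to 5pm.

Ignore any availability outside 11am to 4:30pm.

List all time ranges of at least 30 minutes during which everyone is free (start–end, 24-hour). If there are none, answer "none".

15:00–15:30, 16:00–16:30

Ulrich free within 09:00–17:00: 09:00–12:00, 14:30–15:30, 16:00–17:00.
Farrukh free within 09:00–17:00: 09:00–11:00, 12:30–17:00.
Oksana ∩ Ulrich: 09:00–12:00, 15:00–15:30, 16:00–17:00.
Oksana ∩ Ulrich ∩ Farrukh: 09:00–11:00, 15:00–15:30, 16:00–17:00.
Oksana ∩ Ulrich ∩ Farrukh ∩ Tomás: 09:30–11:00, 15:00–15:30, 16:00–17:00.
Restricted to 11:00–16:30: 15:00–15:30, 16:00–16:30.
Windows ≥ 30 min: 15:00–15:30, 16:00–16:30.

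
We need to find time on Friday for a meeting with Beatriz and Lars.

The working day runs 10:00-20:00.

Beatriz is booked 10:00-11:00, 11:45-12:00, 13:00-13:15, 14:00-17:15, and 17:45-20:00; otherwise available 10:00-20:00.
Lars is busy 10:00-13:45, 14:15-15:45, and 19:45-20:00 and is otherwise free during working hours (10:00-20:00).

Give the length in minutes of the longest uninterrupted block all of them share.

30 minutes

Beatriz free within 10:00–20:00: 11:00–11:45, 12:00–13:00, 13:15–14:00, 17:15–17:45.
Lars free within 10:00–20:00: 13:45–14:15, 15:45–19:45.
Beatriz ∩ Lars: 13:45–14:00, 17:15–17:45.
Common window lengths: 15, 30 min; longest is 30.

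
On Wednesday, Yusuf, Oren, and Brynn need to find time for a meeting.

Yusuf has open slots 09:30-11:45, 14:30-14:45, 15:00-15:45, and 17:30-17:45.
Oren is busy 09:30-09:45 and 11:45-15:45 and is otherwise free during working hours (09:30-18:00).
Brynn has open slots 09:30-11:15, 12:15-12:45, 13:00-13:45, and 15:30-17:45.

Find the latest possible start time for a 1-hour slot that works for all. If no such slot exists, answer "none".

10:15

Oren free within 09:30–18:00: 09:45–11:45, 15:45–18:00.
Yusuf ∩ Oren: 09:45–11:45, 17:30–17:45.
Yusuf ∩ Oren ∩ Brynn: 09:45–11:15, 17:30–17:45.
Windows ≥ 60 min: 09:45–11:15.
Latest start in the last window 09:45–11:15 is 11:15 − 60 min = 10:15.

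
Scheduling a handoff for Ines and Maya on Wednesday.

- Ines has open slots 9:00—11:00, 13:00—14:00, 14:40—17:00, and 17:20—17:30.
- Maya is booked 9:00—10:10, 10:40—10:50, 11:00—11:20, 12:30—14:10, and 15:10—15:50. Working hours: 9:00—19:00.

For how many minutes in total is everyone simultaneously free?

150 minutes

Maya free within 09:00–19:00: 10:10–10:40, 10:50–11:00, 11:20–12:30, 14:10–15:10, 15:50–19:00.
Ines ∩ Maya: 10:10–10:40, 10:50–11:00, 14:40–15:10, 15:50–17:00, 17:20–17:30.
Total common minutes: 30 + 10 + 30 + 70 + 10 = 150.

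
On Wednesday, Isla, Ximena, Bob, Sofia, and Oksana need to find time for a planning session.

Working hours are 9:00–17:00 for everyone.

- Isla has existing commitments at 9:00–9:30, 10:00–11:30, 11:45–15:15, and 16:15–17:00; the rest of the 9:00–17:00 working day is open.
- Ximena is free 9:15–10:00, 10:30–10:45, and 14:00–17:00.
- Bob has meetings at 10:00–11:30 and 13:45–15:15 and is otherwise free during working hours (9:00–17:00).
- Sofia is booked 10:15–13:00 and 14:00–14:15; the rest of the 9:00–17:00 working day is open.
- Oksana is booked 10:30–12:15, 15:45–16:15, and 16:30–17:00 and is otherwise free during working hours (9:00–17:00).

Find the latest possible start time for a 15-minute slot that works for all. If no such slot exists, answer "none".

Isla free within 09:00–17:00: 09:30–10:00, 11:30–11:45, 15:15–16:15.
Bob free within 09:00–17:00: 09:00–10:00, 11:30–13:45, 15:15–17:00.
Sofia free within 09:00–17:00: 09:00–10:15, 13:00–14:00, 14:15–17:00.
Oksana free within 09:00–17:00: 09:00–10:30, 12:15–15:45, 16:15–16:30.
Isla ∩ Ximena: 09:30–10:00, 15:15–16:15.
Isla ∩ Ximena ∩ Bob: 09:30–10:00, 15:15–16:15.
Isla ∩ Ximena ∩ Bob ∩ Sofia: 09:30–10:00, 15:15–16:15.
Isla ∩ Ximena ∩ Bob ∩ Sofia ∩ Oksana: 09:30–10:00, 15:15–15:45.
Windows ≥ 15 min: 09:30–10:00, 15:15–15:45.
Latest start in the last window 15:15–15:45 is 15:45 − 15 min = 15:30.

15:30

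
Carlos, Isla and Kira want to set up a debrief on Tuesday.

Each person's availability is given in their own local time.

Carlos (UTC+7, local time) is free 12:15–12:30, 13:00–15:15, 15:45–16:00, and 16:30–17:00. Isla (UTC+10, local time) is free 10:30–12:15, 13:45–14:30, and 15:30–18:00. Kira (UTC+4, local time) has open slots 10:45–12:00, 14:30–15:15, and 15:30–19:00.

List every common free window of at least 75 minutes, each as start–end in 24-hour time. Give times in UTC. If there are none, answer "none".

06:45–08:00

Carlos → UTC: 05:15–05:30, 06:00–08:15, 08:45–09:00, 09:30–10:00.
Isla → UTC: 00:30–02:15, 03:45–04:30, 05:30–08:00.
Kira → UTC: 06:45–08:00, 10:30–11:15, 11:30–15:00.
Carlos ∩ Isla: 06:00–08:00.
Carlos ∩ Isla ∩ Kira: 06:45–08:00.
Windows ≥ 75 min: 06:45–08:00.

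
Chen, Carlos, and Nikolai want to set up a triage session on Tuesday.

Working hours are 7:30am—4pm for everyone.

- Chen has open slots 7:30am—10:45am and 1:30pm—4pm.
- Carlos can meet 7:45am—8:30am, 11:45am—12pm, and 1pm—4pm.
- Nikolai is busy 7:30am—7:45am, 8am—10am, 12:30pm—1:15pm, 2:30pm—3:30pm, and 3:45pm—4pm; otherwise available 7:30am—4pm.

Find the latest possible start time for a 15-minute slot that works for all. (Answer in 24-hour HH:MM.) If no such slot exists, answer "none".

15:30

Nikolai free within 07:30–16:00: 07:45–08:00, 10:00–12:30, 13:15–14:30, 15:30–15:45.
Chen ∩ Carlos: 07:45–08:30, 13:30–16:00.
Chen ∩ Carlos ∩ Nikolai: 07:45–08:00, 13:30–14:30, 15:30–15:45.
Windows ≥ 15 min: 07:45–08:00, 13:30–14:30, 15:30–15:45.
Latest start in the last window 15:30–15:45 is 15:45 − 15 min = 15:30.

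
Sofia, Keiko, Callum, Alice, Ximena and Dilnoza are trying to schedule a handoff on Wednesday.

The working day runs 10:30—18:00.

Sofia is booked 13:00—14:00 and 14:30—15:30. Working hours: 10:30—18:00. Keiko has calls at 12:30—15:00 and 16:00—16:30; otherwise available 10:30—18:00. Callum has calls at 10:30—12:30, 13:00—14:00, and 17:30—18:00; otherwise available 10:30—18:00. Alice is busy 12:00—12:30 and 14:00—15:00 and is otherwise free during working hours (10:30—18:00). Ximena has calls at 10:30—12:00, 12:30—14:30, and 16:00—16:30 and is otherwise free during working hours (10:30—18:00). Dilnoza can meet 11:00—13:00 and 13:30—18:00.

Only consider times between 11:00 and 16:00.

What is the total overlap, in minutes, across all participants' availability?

Sofia free within 10:30–18:00: 10:30–13:00, 14:00–14:30, 15:30–18:00.
Keiko free within 10:30–18:00: 10:30–12:30, 15:00–16:00, 16:30–18:00.
Callum free within 10:30–18:00: 12:30–13:00, 14:00–17:30.
Alice free within 10:30–18:00: 10:30–12:00, 12:30–14:00, 15:00–18:00.
Ximena free within 10:30–18:00: 12:00–12:30, 14:30–16:00, 16:30–18:00.
Sofia ∩ Keiko: 10:30–12:30, 15:30–16:00, 16:30–18:00.
Sofia ∩ Keiko ∩ Callum: 15:30–16:00, 16:30–17:30.
Sofia ∩ Keiko ∩ Callum ∩ Alice: 15:30–16:00, 16:30–17:30.
Sofia ∩ Keiko ∩ Callum ∩ Alice ∩ Ximena: 15:30–16:00, 16:30–17:30.
Sofia ∩ Keiko ∩ Callum ∩ Alice ∩ Ximena ∩ Dilnoza: 15:30–16:00, 16:30–17:30.
Restricted to 11:00–16:00: 15:30–16:00.
Total common minutes: 30.

30 minutes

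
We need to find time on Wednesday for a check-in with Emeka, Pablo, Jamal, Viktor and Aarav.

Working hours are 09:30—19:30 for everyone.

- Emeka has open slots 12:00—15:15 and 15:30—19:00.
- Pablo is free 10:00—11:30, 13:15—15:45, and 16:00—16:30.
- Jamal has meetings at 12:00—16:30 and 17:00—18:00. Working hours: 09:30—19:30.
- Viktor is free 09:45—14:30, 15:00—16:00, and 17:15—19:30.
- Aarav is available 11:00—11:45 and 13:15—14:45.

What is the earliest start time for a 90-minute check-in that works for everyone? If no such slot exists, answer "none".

Jamal free within 09:30–19:30: 09:30–12:00, 16:30–17:00, 18:00–19:30.
Emeka ∩ Pablo: 13:15–15:15, 15:30–15:45, 16:00–16:30.
Emeka ∩ Pablo ∩ Jamal: (none).
Emeka ∩ Pablo ∩ Jamal ∩ Viktor: (none).
Emeka ∩ Pablo ∩ Jamal ∩ Viktor ∩ Aarav: (none).
Windows ≥ 90 min: (none).

none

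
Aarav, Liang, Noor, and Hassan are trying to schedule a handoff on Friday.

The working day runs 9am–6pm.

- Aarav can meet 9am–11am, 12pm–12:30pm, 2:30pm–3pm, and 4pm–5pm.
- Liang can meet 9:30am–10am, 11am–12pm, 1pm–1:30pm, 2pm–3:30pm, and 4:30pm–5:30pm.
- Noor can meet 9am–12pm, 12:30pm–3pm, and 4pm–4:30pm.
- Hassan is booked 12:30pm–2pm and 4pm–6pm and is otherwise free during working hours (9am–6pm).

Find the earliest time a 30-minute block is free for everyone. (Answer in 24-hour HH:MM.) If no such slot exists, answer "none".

09:30

Hassan free within 09:00–18:00: 09:00–12:30, 14:00–16:00.
Aarav ∩ Liang: 09:30–10:00, 14:30–15:00, 16:30–17:00.
Aarav ∩ Liang ∩ Noor: 09:30–10:00, 14:30–15:00.
Aarav ∩ Liang ∩ Noor ∩ Hassan: 09:30–10:00, 14:30–15:00.
Windows ≥ 30 min: 09:30–10:00, 14:30–15:00.
Earliest such window starts at 09:30.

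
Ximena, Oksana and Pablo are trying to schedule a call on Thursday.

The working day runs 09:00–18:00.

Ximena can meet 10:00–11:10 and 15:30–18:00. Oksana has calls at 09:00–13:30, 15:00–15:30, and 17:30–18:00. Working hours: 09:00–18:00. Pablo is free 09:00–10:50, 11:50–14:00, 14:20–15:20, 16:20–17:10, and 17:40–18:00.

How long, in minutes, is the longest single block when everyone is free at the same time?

Oksana free within 09:00–18:00: 13:30–15:00, 15:30–17:30.
Ximena ∩ Oksana: 15:30–17:30.
Ximena ∩ Oksana ∩ Pablo: 16:20–17:10.
Single common window of 50 minutes.

50 minutes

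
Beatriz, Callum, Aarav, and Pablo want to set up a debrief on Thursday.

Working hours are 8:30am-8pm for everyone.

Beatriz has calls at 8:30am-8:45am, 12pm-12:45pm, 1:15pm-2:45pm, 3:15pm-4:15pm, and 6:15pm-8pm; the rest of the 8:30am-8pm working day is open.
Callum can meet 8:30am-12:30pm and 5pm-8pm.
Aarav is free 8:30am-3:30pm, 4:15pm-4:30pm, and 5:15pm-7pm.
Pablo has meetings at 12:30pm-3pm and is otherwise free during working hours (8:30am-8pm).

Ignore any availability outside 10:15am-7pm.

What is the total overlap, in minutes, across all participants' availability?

Beatriz free within 08:30–20:00: 08:45–12:00, 12:45–13:15, 14:45–15:15, 16:15–18:15.
Pablo free within 08:30–20:00: 08:30–12:30, 15:00–20:00.
Beatriz ∩ Callum: 08:45–12:00, 17:00–18:15.
Beatriz ∩ Callum ∩ Aarav: 08:45–12:00, 17:15–18:15.
Beatriz ∩ Callum ∩ Aarav ∩ Pablo: 08:45–12:00, 17:15–18:15.
Restricted to 10:15–19:00: 10:15–12:00, 17:15–18:15.
Total common minutes: 105 + 60 = 165.

165 minutes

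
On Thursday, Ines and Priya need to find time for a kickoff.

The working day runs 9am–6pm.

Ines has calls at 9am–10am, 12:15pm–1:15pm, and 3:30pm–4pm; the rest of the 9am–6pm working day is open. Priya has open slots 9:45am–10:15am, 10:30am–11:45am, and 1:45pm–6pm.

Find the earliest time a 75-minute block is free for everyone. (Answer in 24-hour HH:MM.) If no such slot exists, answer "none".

10:30

Ines free within 09:00–18:00: 10:00–12:15, 13:15–15:30, 16:00–18:00.
Ines ∩ Priya: 10:00–10:15, 10:30–11:45, 13:45–15:30, 16:00–18:00.
Windows ≥ 75 min: 10:30–11:45, 13:45–15:30, 16:00–18:00.
Earliest such window starts at 10:30.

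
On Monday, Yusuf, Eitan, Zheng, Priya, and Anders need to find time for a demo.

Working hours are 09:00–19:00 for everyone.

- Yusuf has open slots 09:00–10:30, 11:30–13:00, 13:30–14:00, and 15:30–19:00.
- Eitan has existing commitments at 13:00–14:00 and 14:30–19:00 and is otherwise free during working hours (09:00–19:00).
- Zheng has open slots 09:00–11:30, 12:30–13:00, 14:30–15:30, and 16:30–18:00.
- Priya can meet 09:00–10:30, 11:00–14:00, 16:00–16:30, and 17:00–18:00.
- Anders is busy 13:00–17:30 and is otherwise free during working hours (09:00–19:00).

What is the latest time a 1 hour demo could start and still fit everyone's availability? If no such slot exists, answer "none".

09:30

Eitan free within 09:00–19:00: 09:00–13:00, 14:00–14:30.
Anders free within 09:00–19:00: 09:00–13:00, 17:30–19:00.
Yusuf ∩ Eitan: 09:00–10:30, 11:30–13:00.
Yusuf ∩ Eitan ∩ Zheng: 09:00–10:30, 12:30–13:00.
Yusuf ∩ Eitan ∩ Zheng ∩ Priya: 09:00–10:30, 12:30–13:00.
Yusuf ∩ Eitan ∩ Zheng ∩ Priya ∩ Anders: 09:00–10:30, 12:30–13:00.
Windows ≥ 60 min: 09:00–10:30.
Latest start in the last window 09:00–10:30 is 10:30 − 60 min = 09:30.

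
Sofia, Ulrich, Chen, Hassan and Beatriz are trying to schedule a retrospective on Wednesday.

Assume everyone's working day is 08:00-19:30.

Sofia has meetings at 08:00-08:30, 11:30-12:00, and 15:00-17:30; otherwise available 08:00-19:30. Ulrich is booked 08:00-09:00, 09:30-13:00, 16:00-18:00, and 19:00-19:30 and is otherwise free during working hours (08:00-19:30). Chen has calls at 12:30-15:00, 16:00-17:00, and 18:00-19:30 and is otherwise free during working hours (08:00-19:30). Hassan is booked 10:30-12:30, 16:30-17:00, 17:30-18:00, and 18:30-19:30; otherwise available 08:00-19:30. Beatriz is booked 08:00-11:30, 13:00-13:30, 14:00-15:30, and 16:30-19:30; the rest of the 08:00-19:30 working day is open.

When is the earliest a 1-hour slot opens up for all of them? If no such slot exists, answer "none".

Sofia free within 08:00–19:30: 08:30–11:30, 12:00–15:00, 17:30–19:30.
Ulrich free within 08:00–19:30: 09:00–09:30, 13:00–16:00, 18:00–19:00.
Chen free within 08:00–19:30: 08:00–12:30, 15:00–16:00, 17:00–18:00.
Hassan free within 08:00–19:30: 08:00–10:30, 12:30–16:30, 17:00–17:30, 18:00–18:30.
Beatriz free within 08:00–19:30: 11:30–13:00, 13:30–14:00, 15:30–16:30.
Sofia ∩ Ulrich: 09:00–09:30, 13:00–15:00, 18:00–19:00.
Sofia ∩ Ulrich ∩ Chen: 09:00–09:30.
Sofia ∩ Ulrich ∩ Chen ∩ Hassan: 09:00–09:30.
Sofia ∩ Ulrich ∩ Chen ∩ Hassan ∩ Beatriz: (none).
Windows ≥ 60 min: (none).

none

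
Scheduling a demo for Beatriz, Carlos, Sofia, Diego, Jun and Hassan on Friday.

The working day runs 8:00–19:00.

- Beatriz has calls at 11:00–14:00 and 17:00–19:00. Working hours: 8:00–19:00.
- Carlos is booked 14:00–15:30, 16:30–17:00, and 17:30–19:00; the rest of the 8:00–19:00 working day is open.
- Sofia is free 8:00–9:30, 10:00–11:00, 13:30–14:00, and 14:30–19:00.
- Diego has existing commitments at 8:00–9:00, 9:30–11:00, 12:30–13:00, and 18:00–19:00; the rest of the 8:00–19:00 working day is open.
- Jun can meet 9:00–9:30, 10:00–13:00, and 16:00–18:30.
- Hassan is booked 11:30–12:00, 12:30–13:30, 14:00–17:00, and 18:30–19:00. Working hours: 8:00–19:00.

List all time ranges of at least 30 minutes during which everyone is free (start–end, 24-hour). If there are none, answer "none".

Beatriz free within 08:00–19:00: 08:00–11:00, 14:00–17:00.
Carlos free within 08:00–19:00: 08:00–14:00, 15:30–16:30, 17:00–17:30.
Diego free within 08:00–19:00: 09:00–09:30, 11:00–12:30, 13:00–18:00.
Hassan free within 08:00–19:00: 08:00–11:30, 12:00–12:30, 13:30–14:00, 17:00–18:30.
Beatriz ∩ Carlos: 08:00–11:00, 15:30–16:30.
Beatriz ∩ Carlos ∩ Sofia: 08:00–09:30, 10:00–11:00, 15:30–16:30.
Beatriz ∩ Carlos ∩ Sofia ∩ Diego: 09:00–09:30, 15:30–16:30.
Beatriz ∩ Carlos ∩ Sofia ∩ Diego ∩ Jun: 09:00–09:30, 16:00–16:30.
Beatriz ∩ Carlos ∩ Sofia ∩ Diego ∩ Jun ∩ Hassan: 09:00–09:30.
Windows ≥ 30 min: 09:00–09:30.

09:00–09:30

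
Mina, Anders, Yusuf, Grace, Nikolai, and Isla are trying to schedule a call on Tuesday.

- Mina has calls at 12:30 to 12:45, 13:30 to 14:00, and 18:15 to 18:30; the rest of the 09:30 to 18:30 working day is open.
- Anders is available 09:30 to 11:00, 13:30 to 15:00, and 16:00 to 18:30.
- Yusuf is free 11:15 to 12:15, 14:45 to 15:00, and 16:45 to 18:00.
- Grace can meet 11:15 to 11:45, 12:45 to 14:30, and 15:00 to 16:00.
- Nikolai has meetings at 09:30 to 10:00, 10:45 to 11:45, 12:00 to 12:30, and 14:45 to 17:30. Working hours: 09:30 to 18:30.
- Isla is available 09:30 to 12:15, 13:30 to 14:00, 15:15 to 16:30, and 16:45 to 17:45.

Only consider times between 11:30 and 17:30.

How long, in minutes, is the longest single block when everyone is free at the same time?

0 minutes

Mina free within 09:30–18:30: 09:30–12:30, 12:45–13:30, 14:00–18:15.
Nikolai free within 09:30–18:30: 10:00–10:45, 11:45–12:00, 12:30–14:45, 17:30–18:30.
Mina ∩ Anders: 09:30–11:00, 14:00–15:00, 16:00–18:15.
Mina ∩ Anders ∩ Yusuf: 14:45–15:00, 16:45–18:00.
Mina ∩ Anders ∩ Yusuf ∩ Grace: (none).
Mina ∩ Anders ∩ Yusuf ∩ Grace ∩ Nikolai: (none).
Mina ∩ Anders ∩ Yusuf ∩ Grace ∩ Nikolai ∩ Isla: (none).
Restricted to 11:30–17:30: (none).
No common window.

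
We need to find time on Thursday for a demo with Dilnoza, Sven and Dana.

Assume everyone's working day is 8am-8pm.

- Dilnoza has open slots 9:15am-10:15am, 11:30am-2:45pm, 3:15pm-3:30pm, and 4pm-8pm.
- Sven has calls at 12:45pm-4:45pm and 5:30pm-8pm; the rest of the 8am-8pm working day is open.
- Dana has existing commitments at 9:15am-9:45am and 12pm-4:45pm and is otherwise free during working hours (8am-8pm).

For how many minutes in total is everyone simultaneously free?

Sven free within 08:00–20:00: 08:00–12:45, 16:45–17:30.
Dana free within 08:00–20:00: 08:00–09:15, 09:45–12:00, 16:45–20:00.
Dilnoza ∩ Sven: 09:15–10:15, 11:30–12:45, 16:45–17:30.
Dilnoza ∩ Sven ∩ Dana: 09:45–10:15, 11:30–12:00, 16:45–17:30.
Total common minutes: 30 + 30 + 45 = 105.

105 minutes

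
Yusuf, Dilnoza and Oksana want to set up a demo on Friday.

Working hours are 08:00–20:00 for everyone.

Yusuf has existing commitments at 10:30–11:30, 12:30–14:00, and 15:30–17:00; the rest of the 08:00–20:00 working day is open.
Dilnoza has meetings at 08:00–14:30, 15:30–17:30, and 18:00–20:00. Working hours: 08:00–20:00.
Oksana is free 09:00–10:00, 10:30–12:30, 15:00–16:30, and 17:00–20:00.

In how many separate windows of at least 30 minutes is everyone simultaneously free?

Yusuf free within 08:00–20:00: 08:00–10:30, 11:30–12:30, 14:00–15:30, 17:00–20:00.
Dilnoza free within 08:00–20:00: 14:30–15:30, 17:30–18:00.
Yusuf ∩ Dilnoza: 14:30–15:30, 17:30–18:00.
Yusuf ∩ Dilnoza ∩ Oksana: 15:00–15:30, 17:30–18:00.
Windows ≥ 30 min: 15:00–15:30, 17:30–18:00.
That's 2 windows.

2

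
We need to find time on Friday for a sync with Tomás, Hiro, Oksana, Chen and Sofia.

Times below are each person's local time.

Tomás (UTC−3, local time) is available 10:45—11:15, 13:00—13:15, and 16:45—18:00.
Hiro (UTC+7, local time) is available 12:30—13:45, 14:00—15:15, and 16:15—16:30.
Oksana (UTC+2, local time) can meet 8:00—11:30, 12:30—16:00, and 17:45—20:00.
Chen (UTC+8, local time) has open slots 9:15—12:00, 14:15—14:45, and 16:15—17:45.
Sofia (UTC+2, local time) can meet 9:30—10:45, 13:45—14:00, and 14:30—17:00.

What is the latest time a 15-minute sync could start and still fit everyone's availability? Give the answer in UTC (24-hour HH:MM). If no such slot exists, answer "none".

Tomás → UTC: 13:45–14:15, 16:00–16:15, 19:45–21:00.
Hiro → UTC: 05:30–06:45, 07:00–08:15, 09:15–09:30.
Oksana → UTC: 06:00–09:30, 10:30–14:00, 15:45–18:00.
Chen → UTC: 01:15–04:00, 06:15–06:45, 08:15–09:45.
Sofia → UTC: 07:30–08:45, 11:45–12:00, 12:30–15:00.
Tomás ∩ Hiro: (none).
Tomás ∩ Hiro ∩ Oksana: (none).
Tomás ∩ Hiro ∩ Oksana ∩ Chen: (none).
Tomás ∩ Hiro ∩ Oksana ∩ Chen ∩ Sofia: (none).
Windows ≥ 15 min: (none).

none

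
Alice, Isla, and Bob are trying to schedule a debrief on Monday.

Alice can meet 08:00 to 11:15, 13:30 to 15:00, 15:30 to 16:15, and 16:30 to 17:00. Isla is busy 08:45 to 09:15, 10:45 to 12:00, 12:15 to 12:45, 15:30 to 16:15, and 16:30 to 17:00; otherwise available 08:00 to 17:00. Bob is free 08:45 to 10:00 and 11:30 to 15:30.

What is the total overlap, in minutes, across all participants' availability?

135 minutes

Isla free within 08:00–17:00: 08:00–08:45, 09:15–10:45, 12:00–12:15, 12:45–15:30, 16:15–16:30.
Alice ∩ Isla: 08:00–08:45, 09:15–10:45, 13:30–15:00.
Alice ∩ Isla ∩ Bob: 09:15–10:00, 13:30–15:00.
Total common minutes: 45 + 90 = 135.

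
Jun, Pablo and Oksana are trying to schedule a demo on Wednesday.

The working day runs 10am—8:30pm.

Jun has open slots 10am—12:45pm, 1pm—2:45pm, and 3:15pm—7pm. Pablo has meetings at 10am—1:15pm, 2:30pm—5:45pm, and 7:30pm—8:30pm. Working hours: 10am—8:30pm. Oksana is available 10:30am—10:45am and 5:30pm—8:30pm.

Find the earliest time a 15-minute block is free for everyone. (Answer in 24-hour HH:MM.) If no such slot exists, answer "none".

Pablo free within 10:00–20:30: 13:15–14:30, 17:45–19:30.
Jun ∩ Pablo: 13:15–14:30, 17:45–19:00.
Jun ∩ Pablo ∩ Oksana: 17:45–19:00.
Windows ≥ 15 min: 17:45–19:00.
Earliest such window starts at 17:45.

17:45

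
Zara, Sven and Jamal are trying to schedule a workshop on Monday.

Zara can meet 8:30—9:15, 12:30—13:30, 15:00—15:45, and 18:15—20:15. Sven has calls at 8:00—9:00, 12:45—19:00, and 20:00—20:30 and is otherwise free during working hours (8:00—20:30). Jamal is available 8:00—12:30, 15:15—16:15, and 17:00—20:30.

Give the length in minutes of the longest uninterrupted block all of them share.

Sven free within 08:00–20:30: 09:00–12:45, 19:00–20:00.
Zara ∩ Sven: 09:00–09:15, 12:30–12:45, 19:00–20:00.
Zara ∩ Sven ∩ Jamal: 09:00–09:15, 19:00–20:00.
Common window lengths: 15, 60 min; longest is 60.

60 minutes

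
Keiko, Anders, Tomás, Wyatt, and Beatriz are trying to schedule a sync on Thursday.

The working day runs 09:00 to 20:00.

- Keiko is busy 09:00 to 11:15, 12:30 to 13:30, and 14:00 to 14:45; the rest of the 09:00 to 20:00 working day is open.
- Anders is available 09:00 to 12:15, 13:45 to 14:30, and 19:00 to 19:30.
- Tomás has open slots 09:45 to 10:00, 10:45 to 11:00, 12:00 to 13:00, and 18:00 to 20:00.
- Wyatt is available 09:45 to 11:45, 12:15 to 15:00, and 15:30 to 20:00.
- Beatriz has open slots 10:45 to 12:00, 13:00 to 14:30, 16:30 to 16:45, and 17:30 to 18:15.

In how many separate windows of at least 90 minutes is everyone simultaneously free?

Keiko free within 09:00–20:00: 11:15–12:30, 13:30–14:00, 14:45–20:00.
Keiko ∩ Anders: 11:15–12:15, 13:45–14:00, 19:00–19:30.
Keiko ∩ Anders ∩ Tomás: 12:00–12:15, 19:00–19:30.
Keiko ∩ Anders ∩ Tomás ∩ Wyatt: 19:00–19:30.
Keiko ∩ Anders ∩ Tomás ∩ Wyatt ∩ Beatriz: (none).
Windows ≥ 90 min: (none).
That's 0 windows.

0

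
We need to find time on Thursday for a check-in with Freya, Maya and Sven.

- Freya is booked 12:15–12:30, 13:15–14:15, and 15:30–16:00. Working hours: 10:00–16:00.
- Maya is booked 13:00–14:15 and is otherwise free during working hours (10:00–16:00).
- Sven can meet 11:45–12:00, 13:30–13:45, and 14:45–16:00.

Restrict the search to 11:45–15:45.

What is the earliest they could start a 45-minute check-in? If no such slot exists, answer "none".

Freya free within 10:00–16:00: 10:00–12:15, 12:30–13:15, 14:15–15:30.
Maya free within 10:00–16:00: 10:00–13:00, 14:15–16:00.
Freya ∩ Maya: 10:00–12:15, 12:30–13:00, 14:15–15:30.
Freya ∩ Maya ∩ Sven: 11:45–12:00, 14:45–15:30.
Restricted to 11:45–15:45: 11:45–12:00, 14:45–15:30.
Windows ≥ 45 min: 14:45–15:30.
Earliest such window starts at 14:45.

14:45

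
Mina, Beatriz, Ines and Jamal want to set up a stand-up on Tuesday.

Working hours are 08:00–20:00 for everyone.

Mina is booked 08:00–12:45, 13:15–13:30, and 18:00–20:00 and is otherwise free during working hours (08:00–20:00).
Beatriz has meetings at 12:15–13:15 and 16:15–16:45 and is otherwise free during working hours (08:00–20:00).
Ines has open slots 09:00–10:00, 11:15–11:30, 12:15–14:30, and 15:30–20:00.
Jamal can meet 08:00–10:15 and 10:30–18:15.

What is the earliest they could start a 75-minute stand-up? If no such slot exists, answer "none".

Mina free within 08:00–20:00: 12:45–13:15, 13:30–18:00.
Beatriz free within 08:00–20:00: 08:00–12:15, 13:15–16:15, 16:45–20:00.
Mina ∩ Beatriz: 13:30–16:15, 16:45–18:00.
Mina ∩ Beatriz ∩ Ines: 13:30–14:30, 15:30–16:15, 16:45–18:00.
Mina ∩ Beatriz ∩ Ines ∩ Jamal: 13:30–14:30, 15:30–16:15, 16:45–18:00.
Windows ≥ 75 min: 16:45–18:00.
Earliest such window starts at 16:45.

16:45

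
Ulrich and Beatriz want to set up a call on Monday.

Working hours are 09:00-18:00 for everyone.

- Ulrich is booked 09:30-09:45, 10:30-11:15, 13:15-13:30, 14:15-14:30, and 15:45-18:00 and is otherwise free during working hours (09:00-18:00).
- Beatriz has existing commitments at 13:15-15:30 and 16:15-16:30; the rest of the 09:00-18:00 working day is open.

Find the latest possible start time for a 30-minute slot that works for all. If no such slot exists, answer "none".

Ulrich free within 09:00–18:00: 09:00–09:30, 09:45–10:30, 11:15–13:15, 13:30–14:15, 14:30–15:45.
Beatriz free within 09:00–18:00: 09:00–13:15, 15:30–16:15, 16:30–18:00.
Ulrich ∩ Beatriz: 09:00–09:30, 09:45–10:30, 11:15–13:15, 15:30–15:45.
Windows ≥ 30 min: 09:00–09:30, 09:45–10:30, 11:15–13:15.
Latest start in the last window 11:15–13:15 is 13:15 − 30 min = 12:45.

12:45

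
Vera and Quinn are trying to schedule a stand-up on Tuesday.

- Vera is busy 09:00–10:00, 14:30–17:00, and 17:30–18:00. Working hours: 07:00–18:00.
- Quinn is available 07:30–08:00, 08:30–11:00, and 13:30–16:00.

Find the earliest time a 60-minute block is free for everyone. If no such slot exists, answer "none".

Vera free within 07:00–18:00: 07:00–09:00, 10:00–14:30, 17:00–17:30.
Vera ∩ Quinn: 07:30–08:00, 08:30–09:00, 10:00–11:00, 13:30–14:30.
Windows ≥ 60 min: 10:00–11:00, 13:30–14:30.
Earliest such window starts at 10:00.

10:00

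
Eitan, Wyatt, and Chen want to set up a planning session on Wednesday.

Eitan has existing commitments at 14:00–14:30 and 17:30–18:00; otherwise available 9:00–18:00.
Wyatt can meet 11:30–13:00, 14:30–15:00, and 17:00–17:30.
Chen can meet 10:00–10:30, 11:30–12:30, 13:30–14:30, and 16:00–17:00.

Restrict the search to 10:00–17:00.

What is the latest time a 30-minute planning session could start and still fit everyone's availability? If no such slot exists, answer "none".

12:00

Eitan free within 09:00–18:00: 09:00–14:00, 14:30–17:30.
Eitan ∩ Wyatt: 11:30–13:00, 14:30–15:00, 17:00–17:30.
Eitan ∩ Wyatt ∩ Chen: 11:30–12:30.
Restricted to 10:00–17:00: 11:30–12:30.
Windows ≥ 30 min: 11:30–12:30.
Latest start in the last window 11:30–12:30 is 12:30 − 30 min = 12:00.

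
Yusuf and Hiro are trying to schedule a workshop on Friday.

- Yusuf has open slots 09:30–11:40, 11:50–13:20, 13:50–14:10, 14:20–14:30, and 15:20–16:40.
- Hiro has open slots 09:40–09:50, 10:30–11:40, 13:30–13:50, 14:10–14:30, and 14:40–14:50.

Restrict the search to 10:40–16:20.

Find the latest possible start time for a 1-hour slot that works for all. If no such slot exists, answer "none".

10:40

Yusuf ∩ Hiro: 09:40–09:50, 10:30–11:40, 14:20–14:30.
Restricted to 10:40–16:20: 10:40–11:40, 14:20–14:30.
Windows ≥ 60 min: 10:40–11:40.
Latest start in the last window 10:40–11:40 is 11:40 − 60 min = 10:40.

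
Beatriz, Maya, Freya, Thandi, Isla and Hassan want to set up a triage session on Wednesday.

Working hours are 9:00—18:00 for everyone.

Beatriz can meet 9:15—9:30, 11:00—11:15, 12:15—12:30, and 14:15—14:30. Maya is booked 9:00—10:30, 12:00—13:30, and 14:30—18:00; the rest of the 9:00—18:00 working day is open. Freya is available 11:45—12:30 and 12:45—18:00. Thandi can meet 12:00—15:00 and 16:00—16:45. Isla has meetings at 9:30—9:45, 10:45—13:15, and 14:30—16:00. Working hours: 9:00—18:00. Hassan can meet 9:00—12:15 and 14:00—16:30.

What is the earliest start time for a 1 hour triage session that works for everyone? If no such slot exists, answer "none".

Maya free within 09:00–18:00: 10:30–12:00, 13:30–14:30.
Isla free within 09:00–18:00: 09:00–09:30, 09:45–10:45, 13:15–14:30, 16:00–18:00.
Beatriz ∩ Maya: 11:00–11:15, 14:15–14:30.
Beatriz ∩ Maya ∩ Freya: 14:15–14:30.
Beatriz ∩ Maya ∩ Freya ∩ Thandi: 14:15–14:30.
Beatriz ∩ Maya ∩ Freya ∩ Thandi ∩ Isla: 14:15–14:30.
Beatriz ∩ Maya ∩ Freya ∩ Thandi ∩ Isla ∩ Hassan: 14:15–14:30.
Windows ≥ 60 min: (none).

none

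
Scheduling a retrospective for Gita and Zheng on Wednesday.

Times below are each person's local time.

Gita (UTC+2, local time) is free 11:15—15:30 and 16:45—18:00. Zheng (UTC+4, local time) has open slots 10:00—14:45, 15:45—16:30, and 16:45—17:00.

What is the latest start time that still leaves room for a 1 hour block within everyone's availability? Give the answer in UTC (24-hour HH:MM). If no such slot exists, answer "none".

Gita → UTC: 09:15–13:30, 14:45–16:00.
Zheng → UTC: 06:00–10:45, 11:45–12:30, 12:45–13:00.
Gita ∩ Zheng: 09:15–10:45, 11:45–12:30, 12:45–13:00.
Windows ≥ 60 min: 09:15–10:45.
Latest start in the last window 09:15–10:45 is 10:45 − 60 min = 09:45.

09:45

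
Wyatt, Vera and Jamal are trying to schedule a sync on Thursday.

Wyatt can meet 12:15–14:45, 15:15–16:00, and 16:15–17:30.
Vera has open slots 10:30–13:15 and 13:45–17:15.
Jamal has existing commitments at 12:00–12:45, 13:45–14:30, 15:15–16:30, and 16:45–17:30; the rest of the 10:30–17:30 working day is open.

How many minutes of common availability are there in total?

60 minutes

Jamal free within 10:30–17:30: 10:30–12:00, 12:45–13:45, 14:30–15:15, 16:30–16:45.
Wyatt ∩ Vera: 12:15–13:15, 13:45–14:45, 15:15–16:00, 16:15–17:15.
Wyatt ∩ Vera ∩ Jamal: 12:45–13:15, 14:30–14:45, 16:30–16:45.
Total common minutes: 30 + 15 + 15 = 60.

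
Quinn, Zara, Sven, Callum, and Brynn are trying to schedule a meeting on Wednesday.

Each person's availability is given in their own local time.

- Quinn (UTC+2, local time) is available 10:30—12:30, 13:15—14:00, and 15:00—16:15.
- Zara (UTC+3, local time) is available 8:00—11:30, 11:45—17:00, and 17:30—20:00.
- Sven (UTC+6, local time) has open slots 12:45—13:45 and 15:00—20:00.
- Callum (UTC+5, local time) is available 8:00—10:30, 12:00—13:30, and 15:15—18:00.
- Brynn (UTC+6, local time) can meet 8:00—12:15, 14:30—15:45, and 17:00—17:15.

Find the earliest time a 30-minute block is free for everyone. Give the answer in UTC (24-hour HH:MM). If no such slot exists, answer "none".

Quinn → UTC: 08:30–10:30, 11:15–12:00, 13:00–14:15.
Zara → UTC: 05:00–08:30, 08:45–14:00, 14:30–17:00.
Sven → UTC: 06:45–07:45, 09:00–14:00.
Callum → UTC: 03:00–05:30, 07:00–08:30, 10:15–13:00.
Brynn → UTC: 02:00–06:15, 08:30–09:45, 11:00–11:15.
Quinn ∩ Zara: 08:45–10:30, 11:15–12:00, 13:00–14:00.
Quinn ∩ Zara ∩ Sven: 09:00–10:30, 11:15–12:00, 13:00–14:00.
Quinn ∩ Zara ∩ Sven ∩ Callum: 10:15–10:30, 11:15–12:00.
Quinn ∩ Zara ∩ Sven ∩ Callum ∩ Brynn: (none).
Windows ≥ 30 min: (none).

none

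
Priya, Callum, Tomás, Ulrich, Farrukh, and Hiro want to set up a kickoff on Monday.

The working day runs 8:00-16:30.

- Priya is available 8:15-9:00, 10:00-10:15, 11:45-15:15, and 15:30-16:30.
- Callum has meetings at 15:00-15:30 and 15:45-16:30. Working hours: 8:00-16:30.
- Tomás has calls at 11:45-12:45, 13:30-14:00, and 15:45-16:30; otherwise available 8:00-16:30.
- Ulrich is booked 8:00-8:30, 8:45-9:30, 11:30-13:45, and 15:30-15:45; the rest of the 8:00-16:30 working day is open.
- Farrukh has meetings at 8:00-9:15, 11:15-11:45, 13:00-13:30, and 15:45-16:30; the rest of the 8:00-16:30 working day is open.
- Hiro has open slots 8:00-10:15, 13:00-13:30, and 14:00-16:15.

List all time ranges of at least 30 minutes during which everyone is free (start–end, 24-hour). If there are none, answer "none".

Callum free within 08:00–16:30: 08:00–15:00, 15:30–15:45.
Tomás free within 08:00–16:30: 08:00–11:45, 12:45–13:30, 14:00–15:45.
Ulrich free within 08:00–16:30: 08:30–08:45, 09:30–11:30, 13:45–15:30, 15:45–16:30.
Farrukh free within 08:00–16:30: 09:15–11:15, 11:45–13:00, 13:30–15:45.
Priya ∩ Callum: 08:15–09:00, 10:00–10:15, 11:45–15:00, 15:30–15:45.
Priya ∩ Callum ∩ Tomás: 08:15–09:00, 10:00–10:15, 12:45–13:30, 14:00–15:00, 15:30–15:45.
Priya ∩ Callum ∩ Tomás ∩ Ulrich: 08:30–08:45, 10:00–10:15, 14:00–15:00.
Priya ∩ Callum ∩ Tomás ∩ Ulrich ∩ Farrukh: 10:00–10:15, 14:00–15:00.
Priya ∩ Callum ∩ Tomás ∩ Ulrich ∩ Farrukh ∩ Hiro: 10:00–10:15, 14:00–15:00.
Windows ≥ 30 min: 14:00–15:00.

14:00–15:00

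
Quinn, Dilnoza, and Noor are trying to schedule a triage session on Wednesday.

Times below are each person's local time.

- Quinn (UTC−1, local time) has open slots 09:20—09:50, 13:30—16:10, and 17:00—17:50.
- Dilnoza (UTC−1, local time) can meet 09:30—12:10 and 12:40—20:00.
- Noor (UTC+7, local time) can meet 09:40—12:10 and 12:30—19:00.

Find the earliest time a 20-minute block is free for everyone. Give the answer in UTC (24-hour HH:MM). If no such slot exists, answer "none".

10:30

Quinn → UTC: 10:20–10:50, 14:30–17:10, 18:00–18:50.
Dilnoza → UTC: 10:30–13:10, 13:40–21:00.
Noor → UTC: 02:40–05:10, 05:30–12:00.
Quinn ∩ Dilnoza: 10:30–10:50, 14:30–17:10, 18:00–18:50.
Quinn ∩ Dilnoza ∩ Noor: 10:30–10:50.
Windows ≥ 20 min: 10:30–10:50.
Earliest such window starts at 10:30.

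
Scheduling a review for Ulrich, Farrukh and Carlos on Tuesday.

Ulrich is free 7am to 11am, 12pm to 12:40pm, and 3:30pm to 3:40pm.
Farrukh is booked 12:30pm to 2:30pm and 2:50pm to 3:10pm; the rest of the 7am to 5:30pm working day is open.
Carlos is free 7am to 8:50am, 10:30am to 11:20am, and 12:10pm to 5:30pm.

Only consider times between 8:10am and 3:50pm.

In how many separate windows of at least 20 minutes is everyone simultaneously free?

3

Farrukh free within 07:00–17:30: 07:00–12:30, 14:30–14:50, 15:10–17:30.
Ulrich ∩ Farrukh: 07:00–11:00, 12:00–12:30, 15:30–15:40.
Ulrich ∩ Farrukh ∩ Carlos: 07:00–08:50, 10:30–11:00, 12:10–12:30, 15:30–15:40.
Restricted to 08:10–15:50: 08:10–08:50, 10:30–11:00, 12:10–12:30, 15:30–15:40.
Windows ≥ 20 min: 08:10–08:50, 10:30–11:00, 12:10–12:30.
That's 3 windows.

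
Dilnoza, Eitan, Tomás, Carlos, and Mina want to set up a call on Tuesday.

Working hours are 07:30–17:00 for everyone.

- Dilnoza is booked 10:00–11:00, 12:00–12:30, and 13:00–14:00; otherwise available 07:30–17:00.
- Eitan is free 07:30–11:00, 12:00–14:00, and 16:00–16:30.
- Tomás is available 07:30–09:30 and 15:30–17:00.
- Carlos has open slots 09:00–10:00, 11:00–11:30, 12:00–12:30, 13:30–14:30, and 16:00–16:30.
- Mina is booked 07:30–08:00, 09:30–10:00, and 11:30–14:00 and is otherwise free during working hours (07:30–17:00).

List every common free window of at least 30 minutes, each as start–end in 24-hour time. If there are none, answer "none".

Dilnoza free within 07:30–17:00: 07:30–10:00, 11:00–12:00, 12:30–13:00, 14:00–17:00.
Mina free within 07:30–17:00: 08:00–09:30, 10:00–11:30, 14:00–17:00.
Dilnoza ∩ Eitan: 07:30–10:00, 12:30–13:00, 16:00–16:30.
Dilnoza ∩ Eitan ∩ Tomás: 07:30–09:30, 16:00–16:30.
Dilnoza ∩ Eitan ∩ Tomás ∩ Carlos: 09:00–09:30, 16:00–16:30.
Dilnoza ∩ Eitan ∩ Tomás ∩ Carlos ∩ Mina: 09:00–09:30, 16:00–16:30.
Windows ≥ 30 min: 09:00–09:30, 16:00–16:30.

09:00–09:30, 16:00–16:30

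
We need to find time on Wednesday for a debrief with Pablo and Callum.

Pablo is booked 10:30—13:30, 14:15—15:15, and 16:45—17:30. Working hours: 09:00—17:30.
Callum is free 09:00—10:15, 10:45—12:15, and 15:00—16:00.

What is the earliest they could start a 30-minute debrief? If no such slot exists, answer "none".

Pablo free within 09:00–17:30: 09:00–10:30, 13:30–14:15, 15:15–16:45.
Pablo ∩ Callum: 09:00–10:15, 15:15–16:00.
Windows ≥ 30 min: 09:00–10:15, 15:15–16:00.
Earliest such window starts at 09:00.

09:00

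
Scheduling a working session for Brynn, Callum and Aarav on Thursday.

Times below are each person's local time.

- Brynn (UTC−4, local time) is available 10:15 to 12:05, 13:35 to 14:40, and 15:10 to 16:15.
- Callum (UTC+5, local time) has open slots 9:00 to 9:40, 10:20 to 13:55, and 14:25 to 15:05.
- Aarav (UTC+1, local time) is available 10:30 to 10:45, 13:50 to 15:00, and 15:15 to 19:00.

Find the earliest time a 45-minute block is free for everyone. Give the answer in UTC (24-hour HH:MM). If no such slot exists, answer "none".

Brynn → UTC: 14:15–16:05, 17:35–18:40, 19:10–20:15.
Callum → UTC: 04:00–04:40, 05:20–08:55, 09:25–10:05.
Aarav → UTC: 09:30–09:45, 12:50–14:00, 14:15–18:00.
Brynn ∩ Callum: (none).
Brynn ∩ Callum ∩ Aarav: (none).
Windows ≥ 45 min: (none).

none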